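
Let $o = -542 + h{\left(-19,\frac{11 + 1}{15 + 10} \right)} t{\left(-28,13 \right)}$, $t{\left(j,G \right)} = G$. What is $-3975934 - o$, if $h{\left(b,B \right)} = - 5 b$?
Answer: $-3976627$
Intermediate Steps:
$o = 693$ ($o = -542 + \left(-5\right) \left(-19\right) 13 = -542 + 95 \cdot 13 = -542 + 1235 = 693$)
$-3975934 - o = -3975934 - 693 = -3976627$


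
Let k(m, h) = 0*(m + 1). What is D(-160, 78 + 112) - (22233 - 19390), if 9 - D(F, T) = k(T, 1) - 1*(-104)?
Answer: -2938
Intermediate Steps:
k(m, h) = 0 (k(m, h) = 0*(1 + m) = 0)
D(F, T) = -95 (D(F, T) = 9 - (0 - 1*(-104)) = 9 - (0 + 104) = 9 - 1*104 = 9 - 104 = -95)
D(-160, 78 + 112) - (22233 - 19390) = -95 - (22233 - 19390) = -95 - 1*2843 = -95 - 2843 = -2938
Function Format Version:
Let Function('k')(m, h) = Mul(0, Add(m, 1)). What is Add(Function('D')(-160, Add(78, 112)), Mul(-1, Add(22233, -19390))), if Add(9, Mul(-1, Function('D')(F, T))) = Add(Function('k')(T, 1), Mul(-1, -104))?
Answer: -2938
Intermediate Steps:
Function('k')(m, h) = 0 (Function('k')(m, h) = Mul(0, Add(1, m)) = 0)
Function('D')(F, T) = -95 (Function('D')(F, T) = Add(9, Mul(-1, Add(0, Mul(-1, -104)))) = Add(9, Mul(-1, Add(0, 104))) = Add(9, Mul(-1, 104)) = Add(9, -104) = -95)
Add(Function('D')(-160, Add(78, 112)), Mul(-1, Add(22233, -19390))) = Add(-95, Mul(-1, Add(22233, -19390))) = Add(-95, Mul(-1, 2843)) = Add(-95, -2843) = -2938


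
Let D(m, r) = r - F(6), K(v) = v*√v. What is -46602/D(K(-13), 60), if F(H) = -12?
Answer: -2589/4 ≈ -647.25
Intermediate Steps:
K(v) = v^(3/2)
D(m, r) = 12 + r (D(m, r) = r - 1*(-12) = r + 12 = 12 + r)
-46602/D(K(-13), 60) = -46602/(12 + 60) = -46602/72 = -46602*1/72 = -2589/4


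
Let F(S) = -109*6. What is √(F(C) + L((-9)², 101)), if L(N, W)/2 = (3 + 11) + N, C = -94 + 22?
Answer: 4*I*√29 ≈ 21.541*I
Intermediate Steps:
C = -72
F(S) = -654
L(N, W) = 28 + 2*N (L(N, W) = 2*((3 + 11) + N) = 2*(14 + N) = 28 + 2*N)
√(F(C) + L((-9)², 101)) = √(-654 + (28 + 2*(-9)²)) = √(-654 + (28 + 2*81)) = √(-654 + (28 + 162)) = √(-654 + 190) = √(-464) = 4*I*√29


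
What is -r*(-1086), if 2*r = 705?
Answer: 382815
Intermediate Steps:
r = 705/2 (r = (½)*705 = 705/2 ≈ 352.50)
-r*(-1086) = -1*705/2*(-1086) = -705/2*(-1086) = 382815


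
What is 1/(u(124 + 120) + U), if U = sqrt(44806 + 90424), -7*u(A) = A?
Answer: 854/3283367 + 49*sqrt(135230)/6566734 ≈ 0.0030041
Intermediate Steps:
u(A) = -A/7
U = sqrt(135230) ≈ 367.74
1/(u(124 + 120) + U) = 1/(-(124 + 120)/7 + sqrt(135230)) = 1/(-1/7*244 + sqrt(135230)) = 1/(-244/7 + sqrt(135230))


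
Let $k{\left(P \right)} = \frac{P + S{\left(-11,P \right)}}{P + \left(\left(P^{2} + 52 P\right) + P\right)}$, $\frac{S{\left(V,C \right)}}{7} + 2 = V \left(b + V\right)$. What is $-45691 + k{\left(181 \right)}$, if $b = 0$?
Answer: $- \frac{1943465671}{42535} \approx -45691.0$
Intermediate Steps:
$S{\left(V,C \right)} = -14 + 7 V^{2}$ ($S{\left(V,C \right)} = -14 + 7 V \left(0 + V\right) = -14 + 7 V V = -14 + 7 V^{2}$)
$k{\left(P \right)} = \frac{833 + P}{P^{2} + 54 P}$ ($k{\left(P \right)} = \frac{P - \left(14 - 7 \left(-11\right)^{2}\right)}{P + \left(\left(P^{2} + 52 P\right) + P\right)} = \frac{P + \left(-14 + 7 \cdot 121\right)}{P + \left(P^{2} + 53 P\right)} = \frac{P + \left(-14 + 847\right)}{P^{2} + 54 P} = \frac{P + 833}{P^{2} + 54 P} = \frac{833 + P}{P^{2} + 54 P}$)
$-45691 + k{\left(181 \right)} = -45691 + \frac{833 + 181}{181 \left(54 + 181\right)} = -45691 + \frac{1}{181} \cdot \frac{1}{235} \cdot 1014 = -45691 + \frac{1014}{42535} = - \frac{1943465671}{42535}$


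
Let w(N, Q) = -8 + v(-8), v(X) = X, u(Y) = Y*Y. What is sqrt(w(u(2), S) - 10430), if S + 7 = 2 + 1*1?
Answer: I*sqrt(10446) ≈ 102.21*I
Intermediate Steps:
S = -4 (S = -7 + (2 + 1*1) = -7 + (2 + 1) = -7 + 3 = -4)
u(Y) = Y**2
w(N, Q) = -16 (w(N, Q) = -8 - 8 = -16)
sqrt(w(u(2), S) - 10430) = sqrt(-16 - 10430) = sqrt(-10446) = I*sqrt(10446)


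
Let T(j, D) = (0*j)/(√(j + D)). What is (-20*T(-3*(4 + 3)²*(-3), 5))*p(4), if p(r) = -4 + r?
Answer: 0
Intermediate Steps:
T(j, D) = 0 (T(j, D) = 0/(√(D + j)) = 0/√(D + j) = 0)
(-20*T(-3*(4 + 3)²*(-3), 5))*p(4) = (-20*0)*(-4 + 4) = 0*0 = 0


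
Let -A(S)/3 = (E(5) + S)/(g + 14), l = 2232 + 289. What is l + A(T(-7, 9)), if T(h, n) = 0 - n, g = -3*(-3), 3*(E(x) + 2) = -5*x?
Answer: 58041/23 ≈ 2523.5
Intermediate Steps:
l = 2521
E(x) = -2 - 5*x/3 (E(x) = -2 + (-5*x)/3 = -2 - 5*x/3)
g = 9
T(h, n) = -n
A(S) = 31/23 - 3*S/23 (A(S) = -3*((-2 - 5/3*5) + S)/(9 + 14) = -3*((-2 - 25/3) + S)/23 = -3*(-31/3 + S)/23 = -3*(-31/69 + S/23) = 31/23 - 3*S/23)
l + A(T(-7, 9)) = 2521 + (31/23 - (-3)*9/23) = 2521 + (31/23 - 3/23*(-9)) = 2521 + (31/23 + 27/23) = 2521 + 58/23 = 58041/23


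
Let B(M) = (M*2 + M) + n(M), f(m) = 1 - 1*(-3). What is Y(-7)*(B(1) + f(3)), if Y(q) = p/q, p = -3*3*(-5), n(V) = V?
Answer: -360/7 ≈ -51.429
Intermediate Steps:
p = 45 (p = -9*(-5) = 45)
f(m) = 4 (f(m) = 1 + 3 = 4)
B(M) = 4*M (B(M) = (M*2 + M) + M = (2*M + M) + M = 3*M + M = 4*M)
Y(q) = 45/q
Y(-7)*(B(1) + f(3)) = (45/(-7))*(4*1 + 4) = (45*(-⅐))*(4 + 4) = -45/7*8 = -360/7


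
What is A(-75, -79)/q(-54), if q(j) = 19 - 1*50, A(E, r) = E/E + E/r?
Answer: -154/2449 ≈ -0.062883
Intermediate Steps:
A(E, r) = 1 + E/r
q(j) = -31 (q(j) = 19 - 50 = -31)
A(-75, -79)/q(-54) = ((-75 - 79)/(-79))/(-31) = -1/79*(-154)*(-1/31) = (154/79)*(-1/31) = -154/2449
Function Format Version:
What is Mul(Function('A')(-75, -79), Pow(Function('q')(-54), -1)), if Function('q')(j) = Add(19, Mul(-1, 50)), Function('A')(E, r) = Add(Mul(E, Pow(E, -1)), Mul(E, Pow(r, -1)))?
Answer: Rational(-154, 2449) ≈ -0.062883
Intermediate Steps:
Function('A')(E, r) = Add(1, Mul(E, Pow(r, -1)))
Function('q')(j) = -31 (Function('q')(j) = Add(19, -50) = -31)
Mul(Function('A')(-75, -79), Pow(Function('q')(-54), -1)) = Mul(Mul(Pow(-79, -1), Add(-75, -79)), Pow(-31, -1)) = Mul(Mul(Rational(-1, 79), -154), Rational(-1, 31)) = Mul(Rational(154, 79), Rational(-1, 31)) = Rational(-154, 2449)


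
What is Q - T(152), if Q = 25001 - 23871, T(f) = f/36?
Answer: 10132/9 ≈ 1125.8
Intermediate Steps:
T(f) = f/36 (T(f) = f*(1/36) = f/36)
Q = 1130
Q - T(152) = 1130 - 152/36 = 1130 - 1*38/9 = 1130 - 38/9 = 10132/9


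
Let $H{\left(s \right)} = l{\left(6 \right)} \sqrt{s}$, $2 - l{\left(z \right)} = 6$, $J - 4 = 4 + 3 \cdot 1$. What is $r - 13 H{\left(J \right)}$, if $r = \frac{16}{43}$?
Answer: $\frac{16}{43} + 52 \sqrt{11} \approx 172.84$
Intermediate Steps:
$J = 11$ ($J = 4 + \left(4 + 3 \cdot 1\right) = 4 + \left(4 + 3\right) = 4 + 7 = 11$)
$r = \frac{16}{43}$ ($r = 16 \cdot \frac{1}{43} = \frac{16}{43} \approx 0.37209$)
$l{\left(z \right)} = -4$ ($l{\left(z \right)} = 2 - 6 = -4$)
$H{\left(s \right)} = - 4 \sqrt{s}$
$r - 13 H{\left(J \right)} = \frac{16}{43} - 13 \left(- 4 \sqrt{11}\right) = \frac{16}{43} + 52 \sqrt{11}$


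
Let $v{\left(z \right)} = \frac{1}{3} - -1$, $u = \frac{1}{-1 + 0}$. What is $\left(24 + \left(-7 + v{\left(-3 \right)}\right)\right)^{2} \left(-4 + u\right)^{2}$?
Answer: $\frac{75625}{9} \approx 8402.8$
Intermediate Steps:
$u = -1$ ($u = \frac{1}{-1} = -1$)
$v{\left(z \right)} = \frac{4}{3}$ ($v{\left(z \right)} = \frac{1}{3} + 1 = \frac{4}{3}$)
$\left(24 + \left(-7 + v{\left(-3 \right)}\right)\right)^{2} \left(-4 + u\right)^{2} = \left(24 + \left(-7 + \frac{4}{3}\right)\right)^{2} \left(-4 - 1\right)^{2} = \left(24 - \frac{17}{3}\right)^{2} \left(-5\right)^{2} = \left(\frac{55}{3}\right)^{2} \cdot 25 = \frac{3025}{9} \cdot 25 = \frac{75625}{9}$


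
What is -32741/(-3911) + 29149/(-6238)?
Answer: 90236619/24396818 ≈ 3.6987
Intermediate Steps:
-32741/(-3911) + 29149/(-6238) = -32741*(-1/3911) + 29149*(-1/6238) = 32741/3911 - 29149/6238 = 90236619/24396818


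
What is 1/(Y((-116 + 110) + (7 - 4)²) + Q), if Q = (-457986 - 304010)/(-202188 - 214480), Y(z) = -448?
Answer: -104167/46476317 ≈ -0.0022413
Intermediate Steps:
Q = 190499/104167 (Q = -761996/(-416668) = -761996*(-1/416668) = 190499/104167 ≈ 1.8288)
1/(Y((-116 + 110) + (7 - 4)²) + Q) = 1/(-448 + 190499/104167) = 1/(-46476317/104167) = -104167/46476317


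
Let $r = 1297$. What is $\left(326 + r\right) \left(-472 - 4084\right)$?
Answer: $-7394388$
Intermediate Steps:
$\left(326 + r\right) \left(-472 - 4084\right) = \left(326 + 1297\right) \left(-472 - 4084\right) = 1623 \left(-4556\right) = -7394388$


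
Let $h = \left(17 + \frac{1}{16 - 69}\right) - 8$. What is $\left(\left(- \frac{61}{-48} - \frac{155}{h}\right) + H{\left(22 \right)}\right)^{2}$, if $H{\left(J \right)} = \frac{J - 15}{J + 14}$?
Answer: $\frac{73241138161}{293642496} \approx 249.42$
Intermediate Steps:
$h = \frac{476}{53}$ ($h = \left(17 + \frac{1}{-53}\right) - 8 = \left(17 - \frac{1}{53}\right) - 8 = \frac{900}{53} - 8 = \frac{476}{53} \approx 8.9811$)
$H{\left(J \right)} = \frac{-15 + J}{14 + J}$
$\left(\left(- \frac{61}{-48} - \frac{155}{h}\right) + H{\left(22 \right)}\right)^{2} = \left(\left(- \frac{61}{-48} - \frac{155}{\frac{476}{53}}\right) + \frac{-15 + 22}{14 + 22}\right)^{2} = \left(\left(\left(-61\right) \left(- \frac{1}{48}\right) - \frac{8215}{476}\right) + \frac{1}{36} \cdot 7\right)^{2} = \left(\left(\frac{61}{48} - \frac{8215}{476}\right) + \frac{1}{36} \cdot 7\right)^{2} = \left(- \frac{91321}{5712} + \frac{7}{36}\right)^{2} = \left(- \frac{270631}{17136}\right)^{2} = \frac{73241138161}{293642496}$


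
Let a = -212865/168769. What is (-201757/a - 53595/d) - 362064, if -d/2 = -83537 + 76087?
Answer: -25640630371279/126867540 ≈ -2.0211e+5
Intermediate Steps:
a = -212865/168769 (a = -212865*1/168769 = -212865/168769 ≈ -1.2613)
d = 14900 (d = -2*(-83537 + 76087) = -2*(-7450) = 14900)
(-201757/a - 53595/d) - 362064 = (-201757/(-212865/168769) - 53595/14900) - 362064 = (-201757*(-168769/212865) - 53595*1/14900) - 362064 = (34050327133/212865 - 10719/2980) - 362064 = 20293538631281/126867540 - 362064 = -25640630371279/126867540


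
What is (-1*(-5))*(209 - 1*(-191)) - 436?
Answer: 1564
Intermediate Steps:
(-1*(-5))*(209 - 1*(-191)) - 436 = 5*(209 + 191) - 436 = 5*400 - 436 = 2000 - 436 = 1564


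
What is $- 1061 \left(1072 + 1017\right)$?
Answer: $-2216429$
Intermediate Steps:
$- 1061 \left(1072 + 1017\right) = \left(-1061\right) 2089 = -2216429$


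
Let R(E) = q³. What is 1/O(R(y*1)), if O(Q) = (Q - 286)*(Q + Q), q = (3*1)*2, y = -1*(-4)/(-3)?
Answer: -1/30240 ≈ -3.3069e-5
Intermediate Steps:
y = -4/3 (y = 4*(-⅓) = -4/3 ≈ -1.3333)
q = 6 (q = 3*2 = 6)
R(E) = 216 (R(E) = 6³ = 216)
O(Q) = 2*Q*(-286 + Q) (O(Q) = (-286 + Q)*(2*Q) = 2*Q*(-286 + Q))
1/O(R(y*1)) = 1/(2*216*(-286 + 216)) = 1/(2*216*(-70)) = 1/(-30240) = -1/30240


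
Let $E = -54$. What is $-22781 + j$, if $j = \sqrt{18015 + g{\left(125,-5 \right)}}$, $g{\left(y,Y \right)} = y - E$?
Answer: $-22781 + \sqrt{18194} \approx -22646.0$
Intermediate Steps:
$g{\left(y,Y \right)} = 54 + y$ ($g{\left(y,Y \right)} = y - -54 = y + 54 = 54 + y$)
$j = \sqrt{18194}$ ($j = \sqrt{18015 + \left(54 + 125\right)} = \sqrt{18015 + 179} = \sqrt{18194} \approx 134.89$)
$-22781 + j = -22781 + \sqrt{18194}$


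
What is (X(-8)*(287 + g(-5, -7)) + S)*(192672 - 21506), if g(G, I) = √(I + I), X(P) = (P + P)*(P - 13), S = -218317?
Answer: -20862567910 + 57511776*I*√14 ≈ -2.0863e+10 + 2.1519e+8*I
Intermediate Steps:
X(P) = 2*P*(-13 + P) (X(P) = (2*P)*(-13 + P) = 2*P*(-13 + P))
g(G, I) = √2*√I (g(G, I) = √(2*I) = √2*√I)
(X(-8)*(287 + g(-5, -7)) + S)*(192672 - 21506) = ((2*(-8)*(-13 - 8))*(287 + √2*√(-7)) - 218317)*(192672 - 21506) = ((2*(-8)*(-21))*(287 + √2*(I*√7)) - 218317)*171166 = (336*(287 + I*√14) - 218317)*171166 = ((96432 + 336*I*√14) - 218317)*171166 = (-121885 + 336*I*√14)*171166 = -20862567910 + 57511776*I*√14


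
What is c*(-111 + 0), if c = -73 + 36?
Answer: 4107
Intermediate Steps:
c = -37
c*(-111 + 0) = -37*(-111 + 0) = -37*(-111) = 4107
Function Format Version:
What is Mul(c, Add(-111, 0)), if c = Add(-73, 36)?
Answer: 4107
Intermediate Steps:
c = -37
Mul(c, Add(-111, 0)) = Mul(-37, Add(-111, 0)) = Mul(-37, -111) = 4107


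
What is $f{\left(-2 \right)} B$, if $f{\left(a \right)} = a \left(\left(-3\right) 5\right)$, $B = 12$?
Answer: $360$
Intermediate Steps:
$f{\left(a \right)} = - 15 a$ ($f{\left(a \right)} = a \left(-15\right) = - 15 a$)
$f{\left(-2 \right)} B = \left(-15\right) \left(-2\right) 12 = 30 \cdot 12 = 360$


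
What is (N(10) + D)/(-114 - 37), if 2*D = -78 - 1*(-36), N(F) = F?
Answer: 11/151 ≈ 0.072848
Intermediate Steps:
D = -21 (D = (-78 - 1*(-36))/2 = (-78 + 36)/2 = (1/2)*(-42) = -21)
(N(10) + D)/(-114 - 37) = (10 - 21)/(-114 - 37) = -11/(-151) = -1/151*(-11) = 11/151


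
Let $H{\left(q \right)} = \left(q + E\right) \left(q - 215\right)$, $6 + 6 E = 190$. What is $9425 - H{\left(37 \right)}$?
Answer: $\frac{64409}{3} \approx 21470.0$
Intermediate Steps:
$E = \frac{92}{3}$ ($E = -1 + \frac{1}{6} \cdot 190 = -1 + \frac{95}{3} = \frac{92}{3} \approx 30.667$)
$H{\left(q \right)} = \left(-215 + q\right) \left(\frac{92}{3} + q\right)$ ($H{\left(q \right)} = \left(q + \frac{92}{3}\right) \left(q - 215\right) = \left(\frac{92}{3} + q\right) \left(-215 + q\right) = \left(-215 + q\right) \left(\frac{92}{3} + q\right)$)
$9425 - H{\left(37 \right)} = 9425 - \left(- \frac{19780}{3} + 37^{2} - \frac{20461}{3}\right) = 9425 - \left(- \frac{19780}{3} + 1369 - \frac{20461}{3}\right) = 9425 - - \frac{36134}{3} = 9425 + \frac{36134}{3} = \frac{64409}{3}$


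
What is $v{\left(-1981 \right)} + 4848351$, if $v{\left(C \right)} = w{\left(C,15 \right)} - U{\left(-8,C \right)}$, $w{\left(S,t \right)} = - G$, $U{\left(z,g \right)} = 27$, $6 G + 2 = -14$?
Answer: $\frac{14544980}{3} \approx 4.8483 \cdot 10^{6}$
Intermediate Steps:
$G = - \frac{8}{3}$ ($G = - \frac{1}{3} + \frac{1}{6} \left(-14\right) = - \frac{1}{3} - \frac{7}{3} = - \frac{8}{3} \approx -2.6667$)
$w{\left(S,t \right)} = \frac{8}{3}$ ($w{\left(S,t \right)} = \left(-1\right) \left(- \frac{8}{3}\right) = \frac{8}{3}$)
$v{\left(C \right)} = - \frac{73}{3}$ ($v{\left(C \right)} = \frac{8}{3} - 27 = - \frac{73}{3}$)
$v{\left(-1981 \right)} + 4848351 = - \frac{73}{3} + 4848351 = \frac{14544980}{3}$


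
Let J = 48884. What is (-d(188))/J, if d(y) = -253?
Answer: 23/4444 ≈ 0.0051755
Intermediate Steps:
(-d(188))/J = -1*(-253)/48884 = 253*(1/48884) = 23/4444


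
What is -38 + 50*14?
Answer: 662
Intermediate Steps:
-38 + 50*14 = -38 + 700 = 662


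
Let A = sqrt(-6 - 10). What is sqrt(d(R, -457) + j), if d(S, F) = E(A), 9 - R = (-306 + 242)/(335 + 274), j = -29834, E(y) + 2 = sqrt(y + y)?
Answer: sqrt(-29836 + 2*sqrt(2)*sqrt(I)) ≈ 0.0058 + 172.73*I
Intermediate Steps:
A = 4*I (A = sqrt(-16) = 4*I ≈ 4.0*I)
E(y) = -2 + sqrt(2)*sqrt(y) (E(y) = -2 + sqrt(y + y) = -2 + sqrt(2*y) = -2 + sqrt(2)*sqrt(y))
R = 5545/609 (R = 9 - (-306 + 242)/(335 + 274) = 9 - (-64)/609 = 9 - 1*(-64/609) = 9 + 64/609 = 5545/609 ≈ 9.1051)
d(S, F) = -2 + 2*sqrt(2)*sqrt(I) (d(S, F) = -2 + sqrt(2)*sqrt(4*I) = -2 + sqrt(2)*(2*sqrt(I)) = -2 + 2*sqrt(2)*sqrt(I))
sqrt(d(R, -457) + j) = sqrt(2*I - 29834) = sqrt(-29834 + 2*I)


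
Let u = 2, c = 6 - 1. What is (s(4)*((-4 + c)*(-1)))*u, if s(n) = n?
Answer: -8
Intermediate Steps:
c = 5
(s(4)*((-4 + c)*(-1)))*u = (4*((-4 + 5)*(-1)))*2 = (4*(1*(-1)))*2 = (4*(-1))*2 = -4*2 = -8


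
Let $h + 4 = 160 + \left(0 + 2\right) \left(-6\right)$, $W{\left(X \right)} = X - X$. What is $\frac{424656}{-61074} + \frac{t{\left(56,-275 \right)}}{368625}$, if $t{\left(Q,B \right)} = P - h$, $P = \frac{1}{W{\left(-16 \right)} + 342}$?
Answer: $- \frac{330489404119}{47528295750} \approx -6.9535$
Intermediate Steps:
$W{\left(X \right)} = 0$
$P = \frac{1}{342}$ ($P = \frac{1}{0 + 342} = \frac{1}{342} \approx 0.002924$)
$h = 144$ ($h = -4 + \left(160 + \left(0 + 2\right) \left(-6\right)\right) = -4 + \left(160 + 2 \left(-6\right)\right) = -4 + \left(160 - 12\right) = -4 + 148 = 144$)
$t{\left(Q,B \right)} = - \frac{49247}{342}$ ($t{\left(Q,B \right)} = \frac{1}{342} - 144 = - \frac{49247}{342}$)
$\frac{424656}{-61074} + \frac{t{\left(56,-275 \right)}}{368625} = \frac{424656}{-61074} - \frac{49247}{342 \cdot 368625} = 424656 \left(- \frac{1}{61074}\right) - \frac{49247}{126069750} = - \frac{7864}{1131} - \frac{49247}{126069750} = - \frac{330489404119}{47528295750}$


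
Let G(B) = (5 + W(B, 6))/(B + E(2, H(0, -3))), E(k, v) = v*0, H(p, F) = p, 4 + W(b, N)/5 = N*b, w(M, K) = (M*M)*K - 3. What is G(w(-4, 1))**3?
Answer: 52734375/2197 ≈ 24003.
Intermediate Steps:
w(M, K) = -3 + K*M**2 (w(M, K) = M**2*K - 3 = K*M**2 - 3 = -3 + K*M**2)
W(b, N) = -20 + 5*N*b (W(b, N) = -20 + 5*(N*b) = -20 + 5*N*b)
E(k, v) = 0
G(B) = (-15 + 30*B)/B (G(B) = (5 + (-20 + 5*6*B))/(B + 0) = (5 + (-20 + 30*B))/B = (-15 + 30*B)/B)
G(w(-4, 1))**3 = (30 - 15/(-3 + 1*(-4)**2))**3 = (30 - 15/(-3 + 1*16))**3 = (30 - 15/(-3 + 16))**3 = (30 - 15/13)**3 = (375/13)**3 = 52734375/2197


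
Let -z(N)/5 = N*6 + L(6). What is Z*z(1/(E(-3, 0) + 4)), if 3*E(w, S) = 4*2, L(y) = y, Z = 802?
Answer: -27669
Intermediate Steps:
E(w, S) = 8/3 (E(w, S) = (4*2)/3 = (1/3)*8 = 8/3)
z(N) = -30 - 30*N (z(N) = -5*(N*6 + 6) = -5*(6*N + 6) = -5*(6 + 6*N) = -30 - 30*N)
Z*z(1/(E(-3, 0) + 4)) = 802*(-30 - 30/(8/3 + 4)) = 802*(-30 - 30/20/3) = 802*(-30 - 30*3/20) = 802*(-30 - 9/2) = 802*(-69/2) = -27669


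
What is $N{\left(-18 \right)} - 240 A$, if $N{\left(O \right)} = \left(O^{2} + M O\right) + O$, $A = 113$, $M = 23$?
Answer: $-27228$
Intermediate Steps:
$N{\left(O \right)} = O^{2} + 24 O$ ($N{\left(O \right)} = \left(O^{2} + 23 O\right) + O = O^{2} + 24 O$)
$N{\left(-18 \right)} - 240 A = - 18 \left(24 - 18\right) - 27120 = \left(-18\right) 6 - 27120 = -108 - 27120 = -27228$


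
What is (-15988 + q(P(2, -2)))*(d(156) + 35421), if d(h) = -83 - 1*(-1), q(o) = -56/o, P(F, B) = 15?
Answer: -8476977964/15 ≈ -5.6513e+8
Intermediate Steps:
d(h) = -82 (d(h) = -83 + 1 = -82)
(-15988 + q(P(2, -2)))*(d(156) + 35421) = (-15988 - 56/15)*(-82 + 35421) = (-15988 - 56*1/15)*35339 = (-15988 - 56/15)*35339 = -239876/15*35339 = -8476977964/15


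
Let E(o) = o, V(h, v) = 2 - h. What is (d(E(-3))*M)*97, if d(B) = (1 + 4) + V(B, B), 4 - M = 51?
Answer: -45590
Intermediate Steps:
M = -47 (M = 4 - 1*51 = 4 - 51 = -47)
d(B) = 7 - B (d(B) = (1 + 4) + (2 - B) = 5 + (2 - B) = 7 - B)
(d(E(-3))*M)*97 = ((7 - 1*(-3))*(-47))*97 = ((7 + 3)*(-47))*97 = (10*(-47))*97 = -470*97 = -45590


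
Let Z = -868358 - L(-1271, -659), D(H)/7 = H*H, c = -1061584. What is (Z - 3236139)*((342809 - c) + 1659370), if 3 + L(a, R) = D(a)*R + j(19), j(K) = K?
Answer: 22818676490297660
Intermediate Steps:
D(H) = 7*H**2 (D(H) = 7*(H*H) = 7*H**2)
L(a, R) = 16 + 7*R*a**2 (L(a, R) = -3 + ((7*a**2)*R + 19) = -3 + (7*R*a**2 + 19) = -3 + (19 + 7*R*a**2) = 16 + 7*R*a**2)
Z = 7451160959 (Z = -868358 - (16 + 7*(-659)*(-1271)**2) = -868358 - (16 + 7*(-659)*1615441) = -868358 - (16 - 7452029333) = -868358 - 1*(-7452029317) = -868358 + 7452029317 = 7451160959)
(Z - 3236139)*((342809 - c) + 1659370) = (7451160959 - 3236139)*((342809 - 1*(-1061584)) + 1659370) = 7447924820*((342809 + 1061584) + 1659370) = 7447924820*(1404393 + 1659370) = 7447924820*3063763 = 22818676490297660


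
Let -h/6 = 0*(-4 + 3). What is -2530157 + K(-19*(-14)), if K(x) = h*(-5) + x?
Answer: -2529891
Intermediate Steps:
h = 0 (h = -0*(-4 + 3) = -0*(-1) = -6*0 = 0)
K(x) = x (K(x) = 0*(-5) + x = 0 + x = x)
-2530157 + K(-19*(-14)) = -2530157 - 19*(-14) = -2530157 + 266 = -2529891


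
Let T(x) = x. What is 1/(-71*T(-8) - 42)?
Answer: 1/526 ≈ 0.0019011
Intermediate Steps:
1/(-71*T(-8) - 42) = 1/(-71*(-8) - 42) = 1/(568 - 42) = 1/526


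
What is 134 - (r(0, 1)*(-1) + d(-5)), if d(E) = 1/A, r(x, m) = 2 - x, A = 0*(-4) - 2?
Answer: 273/2 ≈ 136.50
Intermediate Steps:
A = -2 (A = 0 - 2 = -2)
d(E) = -1/2 (d(E) = 1/(-2) = -1/2)
134 - (r(0, 1)*(-1) + d(-5)) = 134 - ((2 - 1*0)*(-1) - 1/2) = 134 - ((2 + 0)*(-1) - 1/2) = 134 - (2*(-1) - 1/2) = 134 - (-2 - 1/2) = 134 - 1*(-5/2) = 134 + 5/2 = 273/2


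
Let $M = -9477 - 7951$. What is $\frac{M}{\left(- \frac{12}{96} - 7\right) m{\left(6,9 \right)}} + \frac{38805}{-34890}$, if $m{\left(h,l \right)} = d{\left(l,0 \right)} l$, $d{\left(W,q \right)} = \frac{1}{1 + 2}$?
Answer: $\frac{323857847}{397746} \approx 814.23$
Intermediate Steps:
$d{\left(W,q \right)} = \frac{1}{3}$
$M = -17428$
$m{\left(h,l \right)} = \frac{l}{3}$
$\frac{M}{\left(- \frac{12}{96} - 7\right) m{\left(6,9 \right)}} + \frac{38805}{-34890} = - \frac{17428}{\left(- \frac{12}{96} - 7\right) \frac{1}{3} \cdot 9} + \frac{38805}{-34890} = - \frac{17428}{\left(\left(-12\right) \frac{1}{96} - 7\right) 3} + 38805 \left(- \frac{1}{34890}\right) = - \frac{17428}{\left(- \frac{1}{8} - 7\right) 3} - \frac{2587}{2326} = - \frac{17428}{\left(- \frac{57}{8}\right) 3} - \frac{2587}{2326} = - \frac{17428}{- \frac{171}{8}} - \frac{2587}{2326} = \left(-17428\right) \left(- \frac{8}{171}\right) - \frac{2587}{2326} = \frac{139424}{171} - \frac{2587}{2326} = \frac{323857847}{397746}$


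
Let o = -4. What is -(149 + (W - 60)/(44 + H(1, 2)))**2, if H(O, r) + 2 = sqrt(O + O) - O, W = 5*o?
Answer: -60955178681/2819041 - 39502560*sqrt(2)/2819041 ≈ -21642.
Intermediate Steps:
W = -20 (W = 5*(-4) = -20)
H(O, r) = -2 - O + sqrt(2)*sqrt(O) (H(O, r) = -2 + (sqrt(O + O) - O) = -2 + (sqrt(2*O) - O) = -2 + (sqrt(2)*sqrt(O) - O) = -2 + (-O + sqrt(2)*sqrt(O)) = -2 - O + sqrt(2)*sqrt(O))
-(149 + (W - 60)/(44 + H(1, 2)))**2 = -(149 + (-20 - 60)/(44 + (-2 - 1*1 + sqrt(2)*sqrt(1))))**2 = -(149 - 80/(44 + (-2 - 1 + sqrt(2)*1)))**2 = -(149 - 80/(44 + (-2 - 1 + sqrt(2))))**2 = -(149 - 80/(44 + (-3 + sqrt(2))))**2 = -(149 - 80/(41 + sqrt(2)))**2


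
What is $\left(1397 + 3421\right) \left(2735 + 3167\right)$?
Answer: $28435836$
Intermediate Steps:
$\left(1397 + 3421\right) \left(2735 + 3167\right) = 4818 \cdot 5902 = 28435836$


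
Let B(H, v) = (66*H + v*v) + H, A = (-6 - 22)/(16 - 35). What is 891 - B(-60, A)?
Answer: 1772087/361 ≈ 4908.8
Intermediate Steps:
A = 28/19 (A = -28/(-19) = -28*(-1/19) = 28/19 ≈ 1.4737)
B(H, v) = v² + 67*H (B(H, v) = (66*H + v²) + H = (v² + 66*H) + H = v² + 67*H)
891 - B(-60, A) = 891 - ((28/19)² + 67*(-60)) = 891 - (784/361 - 4020) = 891 - 1*(-1450436/361) = 891 + 1450436/361 = 1772087/361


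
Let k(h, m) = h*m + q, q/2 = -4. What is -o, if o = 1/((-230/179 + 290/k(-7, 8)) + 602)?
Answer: -5728/3414941 ≈ -0.0016773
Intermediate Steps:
q = -8 (q = 2*(-4) = -8)
k(h, m) = -8 + h*m (k(h, m) = h*m - 8 = -8 + h*m)
o = 5728/3414941 (o = 1/((-230/179 + 290/(-8 - 7*8)) + 602) = 1/((-230*1/179 + 290/(-8 - 56)) + 602) = 1/((-230/179 + 290/(-64)) + 602) = 1/((-230/179 + 290*(-1/64)) + 602) = 1/((-230/179 - 145/32) + 602) = 1/(-33315/5728 + 602) = 1/(3414941/5728) = 5728/3414941 ≈ 0.0016773)
-o = -1*5728/3414941 = -5728/3414941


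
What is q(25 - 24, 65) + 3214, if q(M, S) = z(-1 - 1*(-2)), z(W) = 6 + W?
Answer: 3221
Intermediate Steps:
q(M, S) = 7 (q(M, S) = 6 + (-1 - 1*(-2)) = 6 + (-1 + 2) = 6 + 1 = 7)
q(25 - 24, 65) + 3214 = 7 + 3214 = 3221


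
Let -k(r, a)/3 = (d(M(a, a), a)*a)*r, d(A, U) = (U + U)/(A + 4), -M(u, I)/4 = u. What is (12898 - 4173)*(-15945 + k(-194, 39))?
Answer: -9148345725/38 ≈ -2.4075e+8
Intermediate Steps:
M(u, I) = -4*u
d(A, U) = 2*U/(4 + A) (d(A, U) = (2*U)/(4 + A) = 2*U/(4 + A))
k(r, a) = -6*r*a²/(4 - 4*a) (k(r, a) = -3*(2*a/(4 - 4*a))*a*r = -3*2*a²/(4 - 4*a)*r = -6*r*a²/(4 - 4*a))
(12898 - 4173)*(-15945 + k(-194, 39)) = (12898 - 4173)*(-15945 + (3/2)*(-194)*39²/(-1 + 39)) = 8725*(-15945 + (3/2)*(-194)*1521/38) = 8725*(-15945 + (3/2)*(-194)*1521*(1/38)) = 8725*(-15945 - 442611/38) = 8725*(-1048521/38) = -9148345725/38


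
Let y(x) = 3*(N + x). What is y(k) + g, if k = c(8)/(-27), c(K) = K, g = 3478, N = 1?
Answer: 31321/9 ≈ 3480.1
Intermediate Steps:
k = -8/27 (k = 8/(-27) = 8*(-1/27) = -8/27 ≈ -0.29630)
y(x) = 3 + 3*x (y(x) = 3*(1 + x) = 3 + 3*x)
y(k) + g = (3 + 3*(-8/27)) + 3478 = (3 - 8/9) + 3478 = 19/9 + 3478 = 31321/9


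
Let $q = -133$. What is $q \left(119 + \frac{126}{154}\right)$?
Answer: $- \frac{175294}{11} \approx -15936.0$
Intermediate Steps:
$q \left(119 + \frac{126}{154}\right) = - 133 \left(119 + \frac{126}{154}\right) = - 133 \left(119 + 126 \cdot \frac{1}{154}\right) = - 133 \left(119 + \frac{9}{11}\right) = \left(-133\right) \frac{1318}{11} = - \frac{175294}{11}$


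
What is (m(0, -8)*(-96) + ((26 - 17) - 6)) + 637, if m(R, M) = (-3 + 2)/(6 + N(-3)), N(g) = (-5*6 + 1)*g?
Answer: 19872/31 ≈ 641.03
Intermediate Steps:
N(g) = -29*g (N(g) = (-30 + 1)*g = -29*g)
m(R, M) = -1/93 (m(R, M) = (-3 + 2)/(6 - 29*(-3)) = -1/(6 + 87) = -1/93)
(m(0, -8)*(-96) + ((26 - 17) - 6)) + 637 = (-1/93*(-96) + ((26 - 17) - 6)) + 637 = (32/31 + (9 - 6)) + 637 = (32/31 + 3) + 637 = 125/31 + 637 = 19872/31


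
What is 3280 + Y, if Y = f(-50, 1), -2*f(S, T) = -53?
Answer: 6613/2 ≈ 3306.5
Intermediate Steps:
f(S, T) = 53/2 (f(S, T) = -½*(-53) = 53/2)
Y = 53/2 ≈ 26.500
3280 + Y = 3280 + 53/2 = 6613/2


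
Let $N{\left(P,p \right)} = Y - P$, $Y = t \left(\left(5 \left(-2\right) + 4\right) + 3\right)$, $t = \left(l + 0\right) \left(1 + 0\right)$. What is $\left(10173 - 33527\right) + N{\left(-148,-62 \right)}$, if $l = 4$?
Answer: $-23218$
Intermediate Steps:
$t = 4$ ($t = \left(4 + 0\right) \left(1 + 0\right) = 4 \cdot 1 = 4$)
$Y = -12$ ($Y = 4 \left(\left(5 \left(-2\right) + 4\right) + 3\right) = 4 \left(\left(-10 + 4\right) + 3\right) = 4 \left(-6 + 3\right) = 4 \left(-3\right) = -12$)
$N{\left(P,p \right)} = -12 - P$
$\left(10173 - 33527\right) + N{\left(-148,-62 \right)} = \left(10173 - 33527\right) - -136 = -23354 + \left(-12 + 148\right) = -23354 + 136 = -23218$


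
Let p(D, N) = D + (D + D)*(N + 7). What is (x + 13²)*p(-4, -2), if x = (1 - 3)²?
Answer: -7612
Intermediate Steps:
x = 4 (x = (-2)² = 4)
p(D, N) = D + 2*D*(7 + N) (p(D, N) = D + (2*D)*(7 + N) = D + 2*D*(7 + N))
(x + 13²)*p(-4, -2) = (4 + 13²)*(-4*(15 + 2*(-2))) = (4 + 169)*(-4*(15 - 4)) = 173*(-4*11) = 173*(-44) = -7612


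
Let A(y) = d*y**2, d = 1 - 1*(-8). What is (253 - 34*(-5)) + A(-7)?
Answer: 864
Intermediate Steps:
d = 9 (d = 1 + 8 = 9)
A(y) = 9*y**2
(253 - 34*(-5)) + A(-7) = (253 - 34*(-5)) + 9*(-7)**2 = (253 + 170) + 9*49 = 423 + 441 = 864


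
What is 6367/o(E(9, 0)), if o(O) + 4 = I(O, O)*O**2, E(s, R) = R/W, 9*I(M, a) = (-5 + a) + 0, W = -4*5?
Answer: -6367/4 ≈ -1591.8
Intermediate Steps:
W = -20
I(M, a) = -5/9 + a/9 (I(M, a) = ((-5 + a) + 0)/9 = (-5 + a)/9 = -5/9 + a/9)
E(s, R) = -R/20 (E(s, R) = R/(-20) = R*(-1/20) = -R/20)
o(O) = -4 + O**2*(-5/9 + O/9) (o(O) = -4 + (-5/9 + O/9)*O**2 = -4 + O**2*(-5/9 + O/9))
6367/o(E(9, 0)) = 6367/(-4 + (-1/20*0)**2*(-5 - 1/20*0)/9) = 6367/(-4 + (1/9)*0**2*(-5 + 0)) = 6367/(-4 + (1/9)*0*(-5)) = 6367/(-4 + 0) = 6367/(-4) = 6367*(-1/4) = -6367/4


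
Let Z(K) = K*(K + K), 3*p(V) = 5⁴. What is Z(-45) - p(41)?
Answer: 11525/3 ≈ 3841.7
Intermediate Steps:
p(V) = 625/3 (p(V) = (⅓)*5⁴ = (⅓)*625 = 625/3)
Z(K) = 2*K² (Z(K) = K*(2*K) = 2*K²)
Z(-45) - p(41) = 2*(-45)² - 1*625/3 = 2*2025 - 625/3 = 4050 - 625/3 = 11525/3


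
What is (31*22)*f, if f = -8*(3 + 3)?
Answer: -32736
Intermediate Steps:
f = -48 (f = -8*6 = -48)
(31*22)*f = (31*22)*(-48) = 682*(-48) = -32736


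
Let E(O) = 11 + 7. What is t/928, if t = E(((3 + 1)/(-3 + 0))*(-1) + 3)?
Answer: 9/464 ≈ 0.019397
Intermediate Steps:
E(O) = 18
t = 18
t/928 = 18/928 = 18*(1/928) = 9/464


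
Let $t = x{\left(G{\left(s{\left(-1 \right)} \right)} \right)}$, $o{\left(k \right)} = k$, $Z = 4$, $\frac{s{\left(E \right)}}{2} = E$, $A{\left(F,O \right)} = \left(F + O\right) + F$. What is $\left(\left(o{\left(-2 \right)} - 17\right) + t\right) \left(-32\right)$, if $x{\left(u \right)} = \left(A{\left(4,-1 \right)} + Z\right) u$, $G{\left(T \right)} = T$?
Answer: $1312$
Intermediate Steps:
$A{\left(F,O \right)} = O + 2 F$
$s{\left(E \right)} = 2 E$
$x{\left(u \right)} = 11 u$ ($x{\left(u \right)} = \left(\left(-1 + 2 \cdot 4\right) + 4\right) u = \left(\left(-1 + 8\right) + 4\right) u = \left(7 + 4\right) u = 11 u$)
$t = -22$ ($t = 11 \cdot 2 \left(-1\right) = 11 \left(-2\right) = -22$)
$\left(\left(o{\left(-2 \right)} - 17\right) + t\right) \left(-32\right) = \left(\left(-2 - 17\right) - 22\right) \left(-32\right) = \left(-19 - 22\right) \left(-32\right) = \left(-41\right) \left(-32\right) = 1312$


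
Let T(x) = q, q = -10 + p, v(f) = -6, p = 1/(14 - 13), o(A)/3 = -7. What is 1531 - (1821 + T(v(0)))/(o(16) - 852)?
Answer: 446125/291 ≈ 1533.1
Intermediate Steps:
o(A) = -21 (o(A) = 3*(-7) = -21)
p = 1 (p = 1/1 = 1)
q = -9 (q = -10 + 1 = -9)
T(x) = -9
1531 - (1821 + T(v(0)))/(o(16) - 852) = 1531 - (1821 - 9)/(-21 - 852) = 1531 - 1812/(-873) = 1531 - 1812*(-1)/873 = 1531 - 1*(-604/291) = 1531 + 604/291 = 446125/291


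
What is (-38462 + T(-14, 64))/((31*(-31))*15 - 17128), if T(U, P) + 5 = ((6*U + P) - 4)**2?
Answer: 37891/31543 ≈ 1.2012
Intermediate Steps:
T(U, P) = -5 + (-4 + P + 6*U)**2 (T(U, P) = -5 + ((6*U + P) - 4)**2 = -5 + ((P + 6*U) - 4)**2 = -5 + (-4 + P + 6*U)**2)
(-38462 + T(-14, 64))/((31*(-31))*15 - 17128) = (-38462 + (-5 + (-4 + 64 + 6*(-14))**2))/((31*(-31))*15 - 17128) = (-38462 + (-5 + (-4 + 64 - 84)**2))/(-961*15 - 17128) = (-38462 + (-5 + (-24)**2))/(-14415 - 17128) = (-38462 + (-5 + 576))/(-31543) = (-38462 + 571)*(-1/31543) = -37891*(-1/31543) = 37891/31543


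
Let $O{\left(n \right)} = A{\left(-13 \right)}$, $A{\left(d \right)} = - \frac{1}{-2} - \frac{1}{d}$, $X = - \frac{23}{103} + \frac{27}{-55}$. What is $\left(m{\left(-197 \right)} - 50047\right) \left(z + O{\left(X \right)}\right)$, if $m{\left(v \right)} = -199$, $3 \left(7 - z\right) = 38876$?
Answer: $\frac{25378877755}{39} \approx 6.5074 \cdot 10^{8}$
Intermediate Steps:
$z = - \frac{38855}{3}$ ($z = 7 - \frac{38876}{3} = - \frac{38855}{3} \approx -12952.0$)
$X = - \frac{4046}{5665}$ ($X = \left(-23\right) \frac{1}{103} + 27 \left(- \frac{1}{55}\right) = - \frac{23}{103} - \frac{27}{55} = - \frac{4046}{5665} \approx -0.71421$)
$A{\left(d \right)} = \frac{1}{2} - \frac{1}{d}$ ($A{\left(d \right)} = \left(-1\right) \left(- \frac{1}{2}\right) - \frac{1}{d} = \frac{1}{2} - \frac{1}{d}$)
$O{\left(n \right)} = \frac{15}{26}$ ($O{\left(n \right)} = \frac{-2 - 13}{2 \left(-13\right)} = \frac{1}{2} \left(- \frac{1}{13}\right) \left(-15\right) = \frac{15}{26}$)
$\left(m{\left(-197 \right)} - 50047\right) \left(z + O{\left(X \right)}\right) = \left(-199 - 50047\right) \left(- \frac{38855}{3} + \frac{15}{26}\right) = \left(-50246\right) \left(- \frac{1010185}{78}\right) = \frac{25378877755}{39}$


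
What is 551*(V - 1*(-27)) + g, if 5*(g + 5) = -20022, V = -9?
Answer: 29543/5 ≈ 5908.6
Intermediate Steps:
g = -20047/5 (g = -5 + (1/5)*(-20022) = -5 - 20022/5 = -20047/5 ≈ -4009.4)
551*(V - 1*(-27)) + g = 551*(-9 - 1*(-27)) - 20047/5 = 551*(-9 + 27) - 20047/5 = 551*18 - 20047/5 = 9918 - 20047/5 = 29543/5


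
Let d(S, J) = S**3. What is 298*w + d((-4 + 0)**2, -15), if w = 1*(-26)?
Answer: -3652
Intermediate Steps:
w = -26
298*w + d((-4 + 0)**2, -15) = 298*(-26) + ((-4 + 0)**2)**3 = -7748 + ((-4)**2)**3 = -7748 + 16**3 = -7748 + 4096 = -3652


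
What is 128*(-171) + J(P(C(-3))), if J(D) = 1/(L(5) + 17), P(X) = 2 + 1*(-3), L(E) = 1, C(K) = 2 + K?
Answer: -393983/18 ≈ -21888.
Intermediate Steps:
P(X) = -1 (P(X) = 2 - 3 = -1)
J(D) = 1/18 (J(D) = 1/(1 + 17) = 1/18)
128*(-171) + J(P(C(-3))) = 128*(-171) + 1/18 = -21888 + 1/18 = -393983/18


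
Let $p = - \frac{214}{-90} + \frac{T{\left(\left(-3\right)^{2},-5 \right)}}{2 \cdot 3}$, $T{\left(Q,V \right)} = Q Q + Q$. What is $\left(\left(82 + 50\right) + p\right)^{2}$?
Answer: $\frac{45185284}{2025} \approx 22314.0$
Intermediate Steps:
$T{\left(Q,V \right)} = Q + Q^{2}$ ($T{\left(Q,V \right)} = Q^{2} + Q = Q + Q^{2}$)
$p = \frac{782}{45}$ ($p = - \frac{214}{-90} + \frac{\left(-3\right)^{2} \left(1 + \left(-3\right)^{2}\right)}{2 \cdot 3} = \left(-214\right) \left(- \frac{1}{90}\right) + \frac{9 \left(1 + 9\right)}{6} = \frac{107}{45} + 9 \cdot 10 \cdot \frac{1}{6} = \frac{107}{45} + 90 \cdot \frac{1}{6} = \frac{107}{45} + 15 = \frac{782}{45} \approx 17.378$)
$\left(\left(82 + 50\right) + p\right)^{2} = \left(\left(82 + 50\right) + \frac{782}{45}\right)^{2} = \left(132 + \frac{782}{45}\right)^{2} = \left(\frac{6722}{45}\right)^{2} = \frac{45185284}{2025}$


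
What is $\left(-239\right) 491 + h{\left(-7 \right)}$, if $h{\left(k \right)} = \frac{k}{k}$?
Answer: $-117348$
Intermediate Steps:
$h{\left(k \right)} = 1$
$\left(-239\right) 491 + h{\left(-7 \right)} = \left(-239\right) 491 + 1 = -117349 + 1 = -117348$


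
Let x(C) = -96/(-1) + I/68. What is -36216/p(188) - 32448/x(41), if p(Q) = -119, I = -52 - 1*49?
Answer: -29808984/764813 ≈ -38.976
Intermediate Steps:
I = -101 (I = -52 - 49 = -101)
x(C) = 6427/68 (x(C) = -96/(-1) - 101/68 = -96*(-1) - 101*1/68 = 96 - 101/68 = 6427/68)
-36216/p(188) - 32448/x(41) = -36216/(-119) - 32448/6427/68 = -36216*(-1/119) - 32448*68/6427 = 36216/119 - 2206464/6427 = -29808984/764813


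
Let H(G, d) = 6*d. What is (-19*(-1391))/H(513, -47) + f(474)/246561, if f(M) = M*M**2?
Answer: 7838543633/23176734 ≈ 338.21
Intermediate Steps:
f(M) = M**3
(-19*(-1391))/H(513, -47) + f(474)/246561 = (-19*(-1391))/((6*(-47))) + 474**3/246561 = 26429/(-282) + 106496424*(1/246561) = 26429*(-1/282) + 35498808/82187 = -26429/282 + 35498808/82187 = 7838543633/23176734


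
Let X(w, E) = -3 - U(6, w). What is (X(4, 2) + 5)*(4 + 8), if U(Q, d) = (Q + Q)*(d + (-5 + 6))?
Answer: -696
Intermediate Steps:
U(Q, d) = 2*Q*(1 + d) (U(Q, d) = (2*Q)*(d + 1) = (2*Q)*(1 + d) = 2*Q*(1 + d))
X(w, E) = -15 - 12*w (X(w, E) = -3 - 2*6*(1 + w) = -3 - (12 + 12*w) = -3 + (-12 - 12*w) = -15 - 12*w)
(X(4, 2) + 5)*(4 + 8) = ((-15 - 12*4) + 5)*(4 + 8) = ((-15 - 48) + 5)*12 = (-63 + 5)*12 = -58*12 = -696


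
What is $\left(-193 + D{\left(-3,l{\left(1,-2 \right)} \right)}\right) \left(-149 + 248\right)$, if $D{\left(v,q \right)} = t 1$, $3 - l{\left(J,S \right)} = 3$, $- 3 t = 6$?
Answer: $-19305$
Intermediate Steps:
$t = -2$ ($t = \left(- \frac{1}{3}\right) 6 = -2$)
$l{\left(J,S \right)} = 0$ ($l{\left(J,S \right)} = 3 - 3 = 0$)
$D{\left(v,q \right)} = -2$ ($D{\left(v,q \right)} = \left(-2\right) 1 = -2$)
$\left(-193 + D{\left(-3,l{\left(1,-2 \right)} \right)}\right) \left(-149 + 248\right) = \left(-193 - 2\right) \left(-149 + 248\right) = \left(-195\right) 99 = -19305$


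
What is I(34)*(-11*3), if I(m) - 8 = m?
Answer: -1386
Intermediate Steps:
I(m) = 8 + m
I(34)*(-11*3) = (8 + 34)*(-11*3) = 42*(-33) = -1386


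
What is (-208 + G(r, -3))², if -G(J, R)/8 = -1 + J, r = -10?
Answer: 14400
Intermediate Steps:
G(J, R) = 8 - 8*J (G(J, R) = -8*(-1 + J) = 8 - 8*J)
(-208 + G(r, -3))² = (-208 + (8 - 8*(-10)))² = (-208 + (8 + 80))² = (-208 + 88)² = (-120)² = 14400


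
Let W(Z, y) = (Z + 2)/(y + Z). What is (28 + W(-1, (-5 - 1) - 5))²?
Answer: 112225/144 ≈ 779.34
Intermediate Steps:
W(Z, y) = (2 + Z)/(Z + y)
(28 + W(-1, (-5 - 1) - 5))² = (28 + (2 - 1)/(-1 + ((-5 - 1) - 5)))² = (28 + 1/(-1 + (-6 - 5)))² = (28 + 1/(-1 - 11))² = (28 + 1/(-12))² = (28 - 1/12*1)² = (28 - 1/12)² = (335/12)² = 112225/144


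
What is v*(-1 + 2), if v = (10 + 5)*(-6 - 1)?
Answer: -105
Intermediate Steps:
v = -105 (v = 15*(-7) = -105)
v*(-1 + 2) = -105*(-1 + 2) = -105*1 = -105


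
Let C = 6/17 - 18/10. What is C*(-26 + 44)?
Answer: -2214/85 ≈ -26.047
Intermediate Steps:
C = -123/85 (C = 6*(1/17) - 18*1/10 = 6/17 - 9/5 = -123/85 ≈ -1.4471)
C*(-26 + 44) = -123*(-26 + 44)/85 = -123/85*18 = -2214/85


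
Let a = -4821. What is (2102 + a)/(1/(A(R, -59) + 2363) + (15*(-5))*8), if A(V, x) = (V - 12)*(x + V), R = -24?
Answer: 14549369/3210599 ≈ 4.5317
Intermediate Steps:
A(V, x) = (-12 + V)*(V + x)
(2102 + a)/(1/(A(R, -59) + 2363) + (15*(-5))*8) = (2102 - 4821)/(1/(((-24)² - 12*(-24) - 12*(-59) - 24*(-59)) + 2363) + (15*(-5))*8) = -2719/(1/((576 + 288 + 708 + 1416) + 2363) - 75*8) = -2719/(1/(2988 + 2363) - 600) = -2719/(1/5351 - 600) = -2719/(-3210599/5351) = -2719*(-5351/3210599) = 14549369/3210599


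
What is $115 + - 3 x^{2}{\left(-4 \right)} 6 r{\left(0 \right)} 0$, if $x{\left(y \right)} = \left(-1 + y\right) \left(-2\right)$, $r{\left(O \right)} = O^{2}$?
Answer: $115$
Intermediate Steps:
$x{\left(y \right)} = 2 - 2 y$
$115 + - 3 x^{2}{\left(-4 \right)} 6 r{\left(0 \right)} 0 = 115 + - 3 \left(2 - -8\right)^{2} \cdot 6 \cdot 0^{2} \cdot 0 = 115 + - 3 \left(2 + 8\right)^{2} \cdot 6 \cdot 0 \cdot 0 = 115 + - 3 \cdot 10^{2} \cdot 0 \cdot 0 = 115 + \left(-3\right) 100 \cdot 0 = 115 - 0 = 115 + 0 = 115$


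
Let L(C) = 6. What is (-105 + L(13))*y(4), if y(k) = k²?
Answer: -1584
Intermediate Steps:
(-105 + L(13))*y(4) = (-105 + 6)*4² = -99*16 = -1584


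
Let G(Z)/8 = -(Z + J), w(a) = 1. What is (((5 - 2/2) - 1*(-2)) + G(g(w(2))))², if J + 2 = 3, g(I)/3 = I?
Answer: 676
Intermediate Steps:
g(I) = 3*I
J = 1 (J = -2 + 3 = 1)
G(Z) = -8 - 8*Z (G(Z) = 8*(-(Z + 1)) = 8*(-(1 + Z)) = 8*(-1 - Z) = -8 - 8*Z)
(((5 - 2/2) - 1*(-2)) + G(g(w(2))))² = (((5 - 2/2) - 1*(-2)) + (-8 - 24))² = (((5 - 2*½) + 2) + (-8 - 8*3))² = (((5 - 1) + 2) + (-8 - 24))² = ((4 + 2) - 32)² = (6 - 32)² = (-26)² = 676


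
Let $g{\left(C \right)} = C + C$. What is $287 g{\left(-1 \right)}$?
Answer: $-574$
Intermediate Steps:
$g{\left(C \right)} = 2 C$
$287 g{\left(-1 \right)} = 287 \cdot 2 \left(-1\right) = 287 \left(-2\right) = -574$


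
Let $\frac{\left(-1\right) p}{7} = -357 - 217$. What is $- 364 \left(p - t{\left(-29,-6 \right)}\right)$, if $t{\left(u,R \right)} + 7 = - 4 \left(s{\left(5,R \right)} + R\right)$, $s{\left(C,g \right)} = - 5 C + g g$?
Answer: $-1472380$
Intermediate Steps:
$s{\left(C,g \right)} = g^{2} - 5 C$ ($s{\left(C,g \right)} = - 5 C + g^{2} = g^{2} - 5 C$)
$t{\left(u,R \right)} = 93 - 4 R - 4 R^{2}$ ($t{\left(u,R \right)} = -7 - 4 \left(\left(R^{2} - 25\right) + R\right) = -7 - 4 \left(\left(-25 + R^{2}\right) + R\right) = -7 - 4 \left(-25 + R + R^{2}\right) = -7 - \left(-100 + 4 R + 4 R^{2}\right) = 93 - 4 R - 4 R^{2}$)
$p = 4018$ ($p = - 7 \left(-357 - 217\right) = \left(-7\right) \left(-574\right) = 4018$)
$- 364 \left(p - t{\left(-29,-6 \right)}\right) = - 364 \left(4018 - \left(93 - -24 - 4 \left(-6\right)^{2}\right)\right) = - 364 \left(4018 - \left(93 + 24 - 144\right)\right) = - 364 \left(4018 - -27\right) = - 364 \left(4018 + 27\right) = \left(-364\right) 4045 = -1472380$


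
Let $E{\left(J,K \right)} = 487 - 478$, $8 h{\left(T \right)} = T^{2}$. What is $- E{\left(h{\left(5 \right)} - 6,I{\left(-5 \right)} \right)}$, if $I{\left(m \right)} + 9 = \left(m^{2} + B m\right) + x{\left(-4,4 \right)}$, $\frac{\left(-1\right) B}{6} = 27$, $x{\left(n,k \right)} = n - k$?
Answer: $-9$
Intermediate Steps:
$B = -162$ ($B = \left(-6\right) 27 = -162$)
$h{\left(T \right)} = \frac{T^{2}}{8}$
$I{\left(m \right)} = -17 + m^{2} - 162 m$ ($I{\left(m \right)} = -9 - \left(8 - m^{2} + 162 m\right) = -17 + m^{2} - 162 m$)
$E{\left(J,K \right)} = 9$
$- E{\left(h{\left(5 \right)} - 6,I{\left(-5 \right)} \right)} = \left(-1\right) 9 = -9$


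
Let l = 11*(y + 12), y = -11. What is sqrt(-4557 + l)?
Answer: I*sqrt(4546) ≈ 67.424*I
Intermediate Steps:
l = 11 (l = 11*(-11 + 12) = 11*1 = 11)
sqrt(-4557 + l) = sqrt(-4557 + 11) = sqrt(-4546) = I*sqrt(4546)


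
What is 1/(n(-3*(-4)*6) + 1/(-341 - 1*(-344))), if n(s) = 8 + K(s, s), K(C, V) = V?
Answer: 3/241 ≈ 0.012448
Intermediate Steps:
n(s) = 8 + s
1/(n(-3*(-4)*6) + 1/(-341 - 1*(-344))) = 1/((8 - 3*(-4)*6) + 1/(-341 - 1*(-344))) = 1/((8 + 12*6) + 1/(-341 + 344)) = 1/((8 + 72) + 1/3) = 1/(80 + ⅓) = 1/(241/3) = 3/241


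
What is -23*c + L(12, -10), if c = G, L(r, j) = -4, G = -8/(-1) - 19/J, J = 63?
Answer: -11407/63 ≈ -181.06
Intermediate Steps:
G = 485/63 (G = -8/(-1) - 19/63 = -8*(-1) - 19*1/63 = 8 - 19/63 = 485/63 ≈ 7.6984)
c = 485/63 ≈ 7.6984
-23*c + L(12, -10) = -23*485/63 - 4 = -11155/63 - 4 = -11407/63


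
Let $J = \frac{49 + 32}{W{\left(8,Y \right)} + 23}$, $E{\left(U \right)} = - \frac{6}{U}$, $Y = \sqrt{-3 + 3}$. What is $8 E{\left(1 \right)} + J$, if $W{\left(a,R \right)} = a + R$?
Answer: $- \frac{1407}{31} \approx -45.387$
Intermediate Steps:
$Y = 0$ ($Y = \sqrt{0} = 0$)
$W{\left(a,R \right)} = R + a$
$J = \frac{81}{31}$ ($J = \frac{49 + 32}{\left(0 + 8\right) + 23} = \frac{81}{8 + 23} = \frac{81}{31} \approx 2.6129$)
$8 E{\left(1 \right)} + J = 8 \left(- \frac{6}{1}\right) + \frac{81}{31} = 8 \left(\left(-6\right) 1\right) + \frac{81}{31} = 8 \left(-6\right) + \frac{81}{31} = -48 + \frac{81}{31} = - \frac{1407}{31}$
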